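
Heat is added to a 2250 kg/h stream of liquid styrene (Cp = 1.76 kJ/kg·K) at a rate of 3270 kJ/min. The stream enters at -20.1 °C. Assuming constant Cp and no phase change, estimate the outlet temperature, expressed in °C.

T_out = 29.4 °C

Q = 3270 kJ/min = 196200 kJ/h
ΔT = Q/(ṁ·Cp) = 196200/(2250×1.76) = 49.545 K
T_out = -20.1 + 49.545 = 29.445 °C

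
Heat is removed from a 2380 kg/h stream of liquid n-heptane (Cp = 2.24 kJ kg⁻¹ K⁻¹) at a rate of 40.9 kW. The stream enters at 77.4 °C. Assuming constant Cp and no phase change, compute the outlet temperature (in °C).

Q = 40.9 kW = 147240 kJ/h
ΔT = Q/(ṁ·Cp) = 147240/(2380×2.24) = 27.619 K
T_out = 77.4 − 27.619 = 49.781 °C

T_out = 49.8 °C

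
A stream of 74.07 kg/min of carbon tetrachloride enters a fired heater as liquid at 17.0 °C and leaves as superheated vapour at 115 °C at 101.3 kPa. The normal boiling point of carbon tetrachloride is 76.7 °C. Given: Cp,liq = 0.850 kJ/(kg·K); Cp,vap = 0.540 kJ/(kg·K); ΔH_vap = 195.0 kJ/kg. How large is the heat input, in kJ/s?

Q = 329 kJ/s

liquid 17.0→76.7 °C: 50.745 kJ/kg
vaporisation at 76.7 °C: 195 kJ/kg
vapour 76.7→115 °C: 20.682 kJ/kg
Δh = 50.745 + 195 + 20.682 = 266.43 kJ/kg
Q = ṁ·Δh = 74.07 kg/min × 266.43 kJ/kg = 19734 kJ/min
|Q| = 328.9 kW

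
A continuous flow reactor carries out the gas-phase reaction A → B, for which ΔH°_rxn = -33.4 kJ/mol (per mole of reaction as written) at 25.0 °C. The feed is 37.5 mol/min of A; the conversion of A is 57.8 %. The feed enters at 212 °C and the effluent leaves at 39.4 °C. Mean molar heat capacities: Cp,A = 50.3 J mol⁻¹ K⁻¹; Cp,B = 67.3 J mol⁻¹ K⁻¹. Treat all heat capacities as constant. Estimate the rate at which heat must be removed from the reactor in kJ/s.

Q_out = 17.4 kJ/s

Extent of reaction ξ = 0.578 × 37.5 = 21.675 mol/min
Reaction term: ξ·ΔH°_rxn = 21.675 × -33.4 = -723.94 kJ/min
Sensible, feed 212→25 °C: -352.73 kJ/min
Outlet flows (mol/min): A 15.825, B 21.675
Sensible, products 25→39.4 °C: 32.468 kJ/min
Q = ΔH = -1044.2 kJ/min = -17.403 kW
Heat removed = 17.403 kJ/s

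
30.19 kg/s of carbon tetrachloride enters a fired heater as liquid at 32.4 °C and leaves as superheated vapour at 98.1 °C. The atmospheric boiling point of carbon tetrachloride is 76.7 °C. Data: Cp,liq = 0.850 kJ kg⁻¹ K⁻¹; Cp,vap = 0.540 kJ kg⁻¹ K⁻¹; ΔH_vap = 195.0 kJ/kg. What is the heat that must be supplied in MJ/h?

Q = 26500 MJ/h

liquid 32.4→76.7 °C: 37.655 kJ/kg
vaporisation at 76.7 °C: 195 kJ/kg
vapour 76.7→98.1 °C: 11.556 kJ/kg
Δh = 37.655 + 195 + 11.556 = 244.21 kJ/kg
Q = ṁ·Δh = 30.19 kg/s × 244.21 kJ/kg = 7372.7 kJ/s
|Q| = 7372.7 kW = 26542 MJ/h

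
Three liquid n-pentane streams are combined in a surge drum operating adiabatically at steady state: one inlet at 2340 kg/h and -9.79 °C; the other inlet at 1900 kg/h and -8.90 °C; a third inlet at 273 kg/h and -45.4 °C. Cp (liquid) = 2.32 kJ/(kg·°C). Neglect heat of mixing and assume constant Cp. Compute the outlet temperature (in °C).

No heat crosses the boundary, so H_out = H_in.
T_out = Σ ṁᵢCp,ᵢTᵢ / Σ ṁᵢCp,ᵢ
      = -121130 / 10470 = -11.569 °C

T_out = -11.6 °C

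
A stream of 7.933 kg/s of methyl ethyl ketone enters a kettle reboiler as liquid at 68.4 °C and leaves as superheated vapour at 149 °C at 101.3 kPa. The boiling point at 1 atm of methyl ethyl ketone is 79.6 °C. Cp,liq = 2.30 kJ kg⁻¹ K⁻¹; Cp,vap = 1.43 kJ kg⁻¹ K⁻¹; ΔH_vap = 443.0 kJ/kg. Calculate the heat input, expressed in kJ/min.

liquid 68.4→79.6 °C: 25.76 kJ/kg
vaporisation at 79.6 °C: 443 kJ/kg
vapour 79.6→149 °C: 99.242 kJ/kg
Δh = 25.76 + 443 + 99.242 = 568 kJ/kg
Q = ṁ·Δh = 7.933 kg/s × 568 kJ/kg = 4506 kJ/s
|Q| = 4506 kW = 270360 kJ/min

Q = 270000 kJ/min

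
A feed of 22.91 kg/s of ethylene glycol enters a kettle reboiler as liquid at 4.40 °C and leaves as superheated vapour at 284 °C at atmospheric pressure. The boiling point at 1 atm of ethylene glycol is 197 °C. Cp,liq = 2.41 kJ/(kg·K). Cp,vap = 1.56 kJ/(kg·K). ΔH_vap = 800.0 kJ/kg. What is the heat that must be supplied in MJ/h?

Q = 115000 MJ/h

liquid 4.40→197 °C: 464.17 kJ/kg
vaporisation at 197 °C: 800 kJ/kg
vapour 197→284 °C: 135.72 kJ/kg
Δh = 464.17 + 800 + 135.72 = 1399.9 kJ/kg
Q = ṁ·Δh = 22.91 kg/s × 1399.9 kJ/kg = 32071 kJ/s
|Q| = 32071 kW = 115460 MJ/h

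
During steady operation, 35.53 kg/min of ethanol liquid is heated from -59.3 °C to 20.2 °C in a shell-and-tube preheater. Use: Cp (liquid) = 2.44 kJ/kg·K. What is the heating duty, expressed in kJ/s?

Q = 115 kJ/s

Q = ṁ·Cp·ΔT = 35.53 × 2.44 × (20.2 − -59.3) = 6892.1 kJ/min
Converting: 6892.1 / 60 s = 114.87 kW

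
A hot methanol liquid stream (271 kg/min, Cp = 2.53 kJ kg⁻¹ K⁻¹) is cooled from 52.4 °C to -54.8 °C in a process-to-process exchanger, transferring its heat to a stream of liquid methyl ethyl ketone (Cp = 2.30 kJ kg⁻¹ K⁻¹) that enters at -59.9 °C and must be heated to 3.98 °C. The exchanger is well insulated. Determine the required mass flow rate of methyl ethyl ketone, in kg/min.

ṁ_c = 500 kg/min

Heat released by hot stream: Q = 271 × 2.53 × (52.4 − -54.8) = 73500 kJ/min
Energy balance on cold side (adiabatic exchanger): Q = ṁ_c·Cp_c·(T_c,out − T_c,in)
ṁ_c = 73500 / [2.30 × (3.98 − -59.9)] = 500.26 kg/min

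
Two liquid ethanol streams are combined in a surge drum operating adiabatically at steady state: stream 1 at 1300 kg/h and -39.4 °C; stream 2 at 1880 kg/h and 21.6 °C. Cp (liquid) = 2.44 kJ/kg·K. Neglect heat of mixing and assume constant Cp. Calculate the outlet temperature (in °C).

T_out = -3.34 °C

Adiabatic, steady state ⇒ Σ ṁᵢCp,ᵢ(T_out − Tᵢ) = 0
T_out = Σ ṁᵢCp,ᵢTᵢ / Σ ṁᵢCp,ᵢ
      = -25893 / 7759.2 = -3.3371 °C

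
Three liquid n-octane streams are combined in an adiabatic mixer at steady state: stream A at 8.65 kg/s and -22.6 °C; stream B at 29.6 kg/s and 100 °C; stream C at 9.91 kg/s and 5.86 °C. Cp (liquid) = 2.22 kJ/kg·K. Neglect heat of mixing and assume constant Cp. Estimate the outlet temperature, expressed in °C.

No heat crosses the boundary, so H_out = H_in.
Σ ṁᵢCp,ᵢTᵢ = 8.65×2.22×-22.6 + 29.6×2.22×100 + 9.91×2.22×5.86 = 6266.1
Σ ṁᵢCp,ᵢ = 8.65×2.22 + 29.6×2.22 + 9.91×2.22 = 106.92
T_out = 6266.1 / 106.92 = 58.608 °C

T_out = 58.6 °C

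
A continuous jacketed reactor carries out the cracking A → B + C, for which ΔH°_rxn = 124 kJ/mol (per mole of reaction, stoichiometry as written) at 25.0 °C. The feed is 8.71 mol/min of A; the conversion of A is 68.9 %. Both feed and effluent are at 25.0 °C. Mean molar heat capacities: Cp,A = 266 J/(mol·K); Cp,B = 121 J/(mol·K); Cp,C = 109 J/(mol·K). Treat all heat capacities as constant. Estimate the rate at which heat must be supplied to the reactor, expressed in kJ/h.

Q_in = 44600 kJ/h

Extent of reaction ξ = 0.689 × 8.71 = 6.0012 mol/min
Reaction term: ξ·ΔH°_rxn = 6.0012 × 124 = 744.15 kJ/min
Q = ΔH = 744.15 kJ/min = 12.402 kW
Heat supplied = 44649 kJ/h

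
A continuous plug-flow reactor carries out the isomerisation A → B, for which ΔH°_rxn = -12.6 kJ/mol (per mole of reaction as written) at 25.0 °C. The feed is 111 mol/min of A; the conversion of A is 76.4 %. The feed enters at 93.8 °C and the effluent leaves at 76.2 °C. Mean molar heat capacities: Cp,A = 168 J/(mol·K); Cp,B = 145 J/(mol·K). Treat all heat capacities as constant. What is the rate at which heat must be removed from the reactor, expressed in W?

Q_out = 24900 W

Extent of reaction ξ = 0.764 × 111 = 84.804 mol/min
Reaction term: ξ·ΔH°_rxn = 84.804 × -12.6 = -1068.5 kJ/min
Sensible, feed 93.8→25 °C: -1283 kJ/min
Outlet flows (mol/min): A 26.196, B 84.804
Sensible, products 25→76.2 °C: 854.91 kJ/min
Q = ΔH = -1496.6 kJ/min = -24.943 kW
Heat removed = 24943 W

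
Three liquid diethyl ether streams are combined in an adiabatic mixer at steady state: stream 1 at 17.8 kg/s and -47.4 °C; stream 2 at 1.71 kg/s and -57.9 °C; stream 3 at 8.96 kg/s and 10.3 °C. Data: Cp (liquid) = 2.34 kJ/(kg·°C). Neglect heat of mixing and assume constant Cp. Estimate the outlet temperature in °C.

T_out = -29.9 °C

No heat crosses the boundary, so H_out = H_in.
Σ ṁᵢCp,ᵢTᵢ = 17.8×2.34×-47.4 + 1.71×2.34×-57.9 + 8.96×2.34×10.3 = -1990
Σ ṁᵢCp,ᵢ = 17.8×2.34 + 1.71×2.34 + 8.96×2.34 = 66.62
T_out = -1990 / 66.62 = -29.871 °C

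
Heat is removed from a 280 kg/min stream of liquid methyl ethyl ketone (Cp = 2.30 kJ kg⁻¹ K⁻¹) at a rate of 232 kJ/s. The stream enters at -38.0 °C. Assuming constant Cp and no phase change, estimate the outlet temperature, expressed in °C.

Q = 232 kJ/s = 13920 kJ/min
ΔT = Q/(ṁ·Cp) = 13920/(280×2.30) = 21.615 K
T_out = -38.0 − 21.615 = -59.615 °C

T_out = -59.6 °C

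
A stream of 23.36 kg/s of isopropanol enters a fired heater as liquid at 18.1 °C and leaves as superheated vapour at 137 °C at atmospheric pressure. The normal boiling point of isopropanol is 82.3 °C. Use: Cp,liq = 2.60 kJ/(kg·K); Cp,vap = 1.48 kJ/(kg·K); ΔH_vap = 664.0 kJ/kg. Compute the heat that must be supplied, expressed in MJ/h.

liquid 18.1→82.3 °C: 166.92 kJ/kg
vaporisation at 82.3 °C: 664 kJ/kg
vapour 82.3→137 °C: 80.956 kJ/kg
Δh = 166.92 + 664 + 80.956 = 911.88 kJ/kg
Q = ṁ·Δh = 23.36 kg/s × 911.88 kJ/kg = 21301 kJ/s
|Q| = 21301 kW = 76685 MJ/h

Q = 76700 MJ/h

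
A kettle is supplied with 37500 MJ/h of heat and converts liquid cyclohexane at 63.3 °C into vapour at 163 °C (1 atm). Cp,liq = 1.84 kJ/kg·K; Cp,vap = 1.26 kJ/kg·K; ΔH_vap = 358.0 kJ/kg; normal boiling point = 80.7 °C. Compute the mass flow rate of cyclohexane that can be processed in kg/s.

Δh = 1.84×(80.7−63.3) + 358.0 + 1.26×(163−80.7) = 493.71 kJ/kg
Q = 37500 MJ/h = 10417 kJ/s = 10417 kJ/s
ṁ = Q/Δh = 10417 / 493.71 = 21.099 kg/s

ṁ = 21.1 kg/s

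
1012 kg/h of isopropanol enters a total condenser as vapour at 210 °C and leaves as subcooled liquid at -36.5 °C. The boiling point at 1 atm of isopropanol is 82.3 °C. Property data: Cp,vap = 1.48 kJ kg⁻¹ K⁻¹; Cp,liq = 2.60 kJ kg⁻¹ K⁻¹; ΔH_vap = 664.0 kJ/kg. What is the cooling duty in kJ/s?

vapour 210→82.3 °C: -189 kJ/kg
condensation at 82.3 °C: -664 kJ/kg
liquid 82.3→-36.5 °C: -308.88 kJ/kg
Δh = -189 + -664 + -308.88 = -1161.9 kJ/kg
Q = ṁ·Δh = 1012 kg/h × -1161.9 kJ/kg = -1.1758e+06 kJ/h
|Q| = 326.62 kW

Q_c = 327 kJ/s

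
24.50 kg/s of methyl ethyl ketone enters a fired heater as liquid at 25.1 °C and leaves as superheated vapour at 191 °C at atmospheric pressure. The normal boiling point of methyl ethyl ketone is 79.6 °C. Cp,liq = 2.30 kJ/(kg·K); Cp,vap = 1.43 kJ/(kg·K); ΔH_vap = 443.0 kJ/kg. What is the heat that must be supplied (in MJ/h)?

liquid 25.1→79.6 °C: 125.35 kJ/kg
vaporisation at 79.6 °C: 443 kJ/kg
vapour 79.6→191 °C: 159.3 kJ/kg
Δh = 125.35 + 443 + 159.3 = 727.65 kJ/kg
Q = ṁ·Δh = 24.50 kg/s × 727.65 kJ/kg = 17827 kJ/s
|Q| = 17827 kW = 64179 MJ/h

Q = 64200 MJ/h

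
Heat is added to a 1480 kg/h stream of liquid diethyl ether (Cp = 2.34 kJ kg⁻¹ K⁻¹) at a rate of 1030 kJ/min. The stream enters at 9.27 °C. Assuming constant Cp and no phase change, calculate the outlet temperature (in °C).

T_out = 27.1 °C

Q = 1030 kJ/min = 61800 kJ/h
ΔT = Q/(ṁ·Cp) = 61800/(1480×2.34) = 17.845 K
T_out = 9.27 + 17.845 = 27.115 °C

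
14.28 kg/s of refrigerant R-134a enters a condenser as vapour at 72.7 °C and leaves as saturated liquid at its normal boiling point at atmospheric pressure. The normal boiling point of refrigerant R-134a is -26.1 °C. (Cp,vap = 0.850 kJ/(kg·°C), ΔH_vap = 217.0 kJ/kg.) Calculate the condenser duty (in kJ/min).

vapour 72.7→-26.1 °C: -83.98 kJ/kg
condensation at -26.1 °C: -217 kJ/kg
Δh = -83.98 + -217 = -300.98 kJ/kg
Q = ṁ·Δh = 14.28 kg/s × -300.98 kJ/kg = -4298 kJ/s
|Q| = 4298 kW = 257880 kJ/min

Q_c = 258000 kJ/min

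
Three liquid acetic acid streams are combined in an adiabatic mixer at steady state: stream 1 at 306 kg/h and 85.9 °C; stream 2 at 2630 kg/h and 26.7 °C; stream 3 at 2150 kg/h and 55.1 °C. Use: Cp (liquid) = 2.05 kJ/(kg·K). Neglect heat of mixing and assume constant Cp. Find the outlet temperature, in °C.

Adiabatic, steady state ⇒ Σ ṁᵢCp,ᵢ(T_out − Tᵢ) = 0
Σ ṁᵢCp,ᵢTᵢ = 306×2.05×85.9 + 2630×2.05×26.7 + 2150×2.05×55.1 = 440690
Σ ṁᵢCp,ᵢ = 306×2.05 + 2630×2.05 + 2150×2.05 = 10426
T_out = 440690 / 10426 = 42.267 °C

T_out = 42.3 °C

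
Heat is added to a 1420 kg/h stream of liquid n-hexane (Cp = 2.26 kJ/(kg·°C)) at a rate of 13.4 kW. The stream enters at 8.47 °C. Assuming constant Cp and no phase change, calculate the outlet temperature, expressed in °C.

T_out = 23.5 °C

Q = 13.4 kW = 48240 kJ/h
ΔT = Q/(ṁ·Cp) = 48240/(1420×2.26) = 15.032 K
T_out = 8.47 + 15.032 = 23.502 °C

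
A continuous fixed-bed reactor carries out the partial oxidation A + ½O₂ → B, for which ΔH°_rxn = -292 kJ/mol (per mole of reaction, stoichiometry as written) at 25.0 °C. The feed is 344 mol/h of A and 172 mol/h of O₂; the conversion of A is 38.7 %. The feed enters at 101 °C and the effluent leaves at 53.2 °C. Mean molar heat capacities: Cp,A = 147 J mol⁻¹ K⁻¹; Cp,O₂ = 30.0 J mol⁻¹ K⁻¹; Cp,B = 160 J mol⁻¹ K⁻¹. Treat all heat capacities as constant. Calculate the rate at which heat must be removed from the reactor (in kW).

Q_out = 11.5 kW

Extent of reaction ξ = 0.387 × 344 = 133.13 mol/h
Reaction term: ξ·ΔH°_rxn = 133.13 × -292 = -38873 kJ/h
Sensible, feed 101→25 °C: -4235.3 kJ/h
Outlet flows (mol/h): A 210.87, O₂ 105.44, B 133.13
Sensible, products 25→53.2 °C: 1564 kJ/h
Q = ΔH = -41545 kJ/h = -11.54 kW
Heat removed = 11.54 kW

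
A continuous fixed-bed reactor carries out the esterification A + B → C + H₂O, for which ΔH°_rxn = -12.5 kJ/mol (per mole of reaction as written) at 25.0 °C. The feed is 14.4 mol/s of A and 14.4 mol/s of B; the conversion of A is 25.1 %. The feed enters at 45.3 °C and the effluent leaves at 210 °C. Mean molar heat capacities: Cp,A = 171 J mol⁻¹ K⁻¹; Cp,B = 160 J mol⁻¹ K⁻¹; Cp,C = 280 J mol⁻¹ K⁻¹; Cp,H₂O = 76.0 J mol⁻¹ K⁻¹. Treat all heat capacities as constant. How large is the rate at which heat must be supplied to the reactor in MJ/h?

Q_in = 2720 MJ/h

Extent of reaction ξ = 0.251 × 14.4 = 3.6144 mol/s
Reaction term: ξ·ΔH°_rxn = 3.6144 × -12.5 = -45.18 kJ/s
Sensible, feed 45.3→25 °C: -96.758 kJ/s
Outlet flows (mol/s): A 10.786, B 10.786, C 3.6144, H₂O 3.6144
Sensible, products 25→210 °C: 898.5 kJ/s
Q = ΔH = 756.56 kJ/s = 756.56 kW
Heat supplied = 2723.6 MJ/h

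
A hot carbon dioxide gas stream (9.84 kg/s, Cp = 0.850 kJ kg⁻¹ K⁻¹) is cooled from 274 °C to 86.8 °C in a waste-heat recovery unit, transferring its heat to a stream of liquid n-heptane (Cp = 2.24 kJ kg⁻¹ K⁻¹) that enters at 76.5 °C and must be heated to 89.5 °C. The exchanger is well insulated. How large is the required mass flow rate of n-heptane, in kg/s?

Heat released by hot stream: Q = 9.84 × 0.850 × (274 − 86.8) = 1565.7 kJ/s
Energy balance on cold side (adiabatic exchanger): Q = ṁ_c·Cp_c·(T_c,out − T_c,in)
ṁ_c = 1565.7 / [2.24 × (89.5 − 76.5)] = 53.769 kg/s

ṁ_c = 53.8 kg/s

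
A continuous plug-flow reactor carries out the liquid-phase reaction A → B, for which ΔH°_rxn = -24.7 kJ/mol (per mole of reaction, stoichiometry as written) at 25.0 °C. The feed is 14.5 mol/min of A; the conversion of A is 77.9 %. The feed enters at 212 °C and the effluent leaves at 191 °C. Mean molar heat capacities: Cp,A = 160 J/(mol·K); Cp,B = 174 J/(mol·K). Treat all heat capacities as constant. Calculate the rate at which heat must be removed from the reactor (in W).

Extent of reaction ξ = 0.779 × 14.5 = 11.296 mol/min
Reaction term: ξ·ΔH°_rxn = 11.296 × -24.7 = -279 kJ/min
Sensible, feed 212→25 °C: -433.84 kJ/min
Outlet flows (mol/min): A 3.2045, B 11.296
Sensible, products 25→191 °C: 411.37 kJ/min
Q = ΔH = -301.47 kJ/min = -5.0245 kW
Heat removed = 5024.5 W

Q_out = 5020 W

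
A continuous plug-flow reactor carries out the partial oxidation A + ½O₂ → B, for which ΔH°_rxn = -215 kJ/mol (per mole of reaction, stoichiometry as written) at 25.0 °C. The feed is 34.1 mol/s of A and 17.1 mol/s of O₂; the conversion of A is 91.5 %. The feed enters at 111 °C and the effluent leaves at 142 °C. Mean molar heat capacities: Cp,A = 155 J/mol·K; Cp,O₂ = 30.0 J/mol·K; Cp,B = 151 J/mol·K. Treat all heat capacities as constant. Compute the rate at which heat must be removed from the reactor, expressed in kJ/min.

Extent of reaction ξ = 0.915 × 34.1 = 31.202 mol/s
Reaction term: ξ·ΔH°_rxn = 31.202 × -215 = -6708.3 kJ/s
Sensible, feed 111→25 °C: -498.67 kJ/s
Outlet flows (mol/s): A 2.8985, O₂ 1.4992, B 31.202
Sensible, products 25→142 °C: 609.06 kJ/s
Q = ΔH = -6597.9 kJ/s = -6597.9 kW
Heat removed = 395880 kJ/min

Q_out = 396000 kJ/min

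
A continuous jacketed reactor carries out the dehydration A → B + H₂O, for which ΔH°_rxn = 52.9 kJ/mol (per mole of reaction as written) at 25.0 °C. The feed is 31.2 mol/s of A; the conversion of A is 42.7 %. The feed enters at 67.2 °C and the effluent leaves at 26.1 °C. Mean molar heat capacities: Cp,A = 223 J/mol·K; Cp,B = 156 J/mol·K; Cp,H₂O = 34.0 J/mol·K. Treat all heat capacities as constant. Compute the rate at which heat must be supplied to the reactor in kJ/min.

Extent of reaction ξ = 0.427 × 31.2 = 13.322 mol/s
Reaction term: ξ·ΔH°_rxn = 13.322 × 52.9 = 704.75 kJ/s
Sensible, feed 67.2→25 °C: -293.61 kJ/s
Outlet flows (mol/s): A 17.878, B 13.322, H₂O 13.322
Sensible, products 25→26.1 °C: 7.1698 kJ/s
Q = ΔH = 418.31 kJ/s = 418.31 kW
Heat supplied = 25099 kJ/min

Q_in = 25100 kJ/min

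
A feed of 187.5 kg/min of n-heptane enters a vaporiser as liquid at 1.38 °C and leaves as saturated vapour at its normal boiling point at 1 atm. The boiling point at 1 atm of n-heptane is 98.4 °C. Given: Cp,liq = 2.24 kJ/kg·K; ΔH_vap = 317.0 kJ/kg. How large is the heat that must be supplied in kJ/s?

liquid 1.38→98.4 °C: 217.32 kJ/kg
vaporisation at 98.4 °C: 317 kJ/kg
Δh = 217.32 + 317 = 534.32 kJ/kg
Q = ṁ·Δh = 187.5 kg/min × 534.32 kJ/kg = 100190 kJ/min
|Q| = 1669.8 kW

Q = 1670 kJ/s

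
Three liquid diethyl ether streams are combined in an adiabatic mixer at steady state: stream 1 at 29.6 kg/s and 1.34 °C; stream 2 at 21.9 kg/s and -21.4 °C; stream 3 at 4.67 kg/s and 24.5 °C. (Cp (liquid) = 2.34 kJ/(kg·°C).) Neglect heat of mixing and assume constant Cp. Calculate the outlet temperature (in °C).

T_out = -5.60 °C

Adiabatic, steady state ⇒ Σ ṁᵢCp,ᵢ(T_out − Tᵢ) = 0
T_out = Σ ṁᵢCp,ᵢTᵢ / Σ ṁᵢCp,ᵢ
      = -736.12 / 131.44 = -5.6005 °C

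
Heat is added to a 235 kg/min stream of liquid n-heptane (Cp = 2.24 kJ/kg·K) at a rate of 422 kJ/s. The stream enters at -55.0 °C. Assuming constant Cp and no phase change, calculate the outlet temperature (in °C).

Q = 422 kJ/s = 25320 kJ/min
ΔT = Q/(ṁ·Cp) = 25320/(235×2.24) = 48.1 K
T_out = -55.0 + 48.1 = -6.8997 °C

T_out = -6.90 °C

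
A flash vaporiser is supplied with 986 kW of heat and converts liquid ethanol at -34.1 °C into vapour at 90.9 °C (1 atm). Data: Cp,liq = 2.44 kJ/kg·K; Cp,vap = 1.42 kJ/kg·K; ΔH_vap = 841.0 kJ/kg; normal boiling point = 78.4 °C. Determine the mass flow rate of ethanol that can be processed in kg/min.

ṁ = 52.2 kg/min

Δh = 2.44×(78.4−-34.1) + 841.0 + 1.42×(90.9−78.4) = 1133.2 kJ/kg
Q = 986 kW = 986 kJ/s = 59160 kJ/min
ṁ = Q/Δh = 59160 / 1133.2 = 52.204 kg/min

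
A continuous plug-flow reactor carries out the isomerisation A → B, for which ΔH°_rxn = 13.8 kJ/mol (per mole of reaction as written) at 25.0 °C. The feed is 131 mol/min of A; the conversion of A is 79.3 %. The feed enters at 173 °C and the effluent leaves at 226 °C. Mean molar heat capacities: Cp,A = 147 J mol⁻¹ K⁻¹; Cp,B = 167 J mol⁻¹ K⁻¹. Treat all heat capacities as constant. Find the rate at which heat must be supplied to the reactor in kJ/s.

Extent of reaction ξ = 0.793 × 131 = 103.88 mol/min
Reaction term: ξ·ΔH°_rxn = 103.88 × 13.8 = 1433.6 kJ/min
Sensible, feed 173→25 °C: -2850 kJ/min
Outlet flows (mol/min): A 27.117, B 103.88
Sensible, products 25→226 °C: 4288.3 kJ/min
Q = ΔH = 2871.8 kJ/min = 47.864 kW
Heat supplied = 47.864 kJ/s

Q_in = 47.9 kJ/s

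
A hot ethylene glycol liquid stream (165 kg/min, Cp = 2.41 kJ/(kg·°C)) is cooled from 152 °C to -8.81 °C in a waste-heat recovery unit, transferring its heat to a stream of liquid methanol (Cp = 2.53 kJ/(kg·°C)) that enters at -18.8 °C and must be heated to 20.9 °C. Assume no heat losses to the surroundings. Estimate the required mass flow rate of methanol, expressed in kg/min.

Heat released by hot stream: Q = 165 × 2.41 × (152 − -8.81) = 63946 kJ/min
Energy balance on cold side (adiabatic exchanger): Q = ṁ_c·Cp_c·(T_c,out − T_c,in)
ṁ_c = 63946 / [2.53 × (20.9 − -18.8)] = 636.65 kg/min

ṁ_c = 637 kg/min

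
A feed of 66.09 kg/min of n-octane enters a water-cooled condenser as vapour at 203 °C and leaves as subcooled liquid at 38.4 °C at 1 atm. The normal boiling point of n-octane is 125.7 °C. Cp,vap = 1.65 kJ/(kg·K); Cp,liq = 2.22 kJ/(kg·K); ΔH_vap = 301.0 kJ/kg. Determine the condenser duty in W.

vapour 203→125.7 °C: -127.54 kJ/kg
condensation at 125.7 °C: -301 kJ/kg
liquid 125.7→38.4 °C: -193.81 kJ/kg
Δh = -127.54 + -301 + -193.81 = -622.35 kJ/kg
Q = ṁ·Δh = 66.09 kg/min × -622.35 kJ/kg = -41131 kJ/min
|Q| = 685.52 kW = 685520 W

Q_c = 686000 W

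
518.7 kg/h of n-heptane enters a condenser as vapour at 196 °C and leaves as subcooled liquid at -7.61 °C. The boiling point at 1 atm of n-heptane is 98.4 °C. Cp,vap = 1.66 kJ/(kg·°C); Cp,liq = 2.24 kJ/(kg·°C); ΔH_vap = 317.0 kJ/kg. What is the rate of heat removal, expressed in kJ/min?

Q_c = 6190 kJ/min

vapour 196→98.4 °C: -162.02 kJ/kg
condensation at 98.4 °C: -317 kJ/kg
liquid 98.4→-7.61 °C: -237.46 kJ/kg
Δh = -162.02 + -317 + -237.46 = -716.48 kJ/kg
Q = ṁ·Δh = 518.7 kg/h × -716.48 kJ/kg = -371640 kJ/h
|Q| = 103.23 kW = 6194 kJ/min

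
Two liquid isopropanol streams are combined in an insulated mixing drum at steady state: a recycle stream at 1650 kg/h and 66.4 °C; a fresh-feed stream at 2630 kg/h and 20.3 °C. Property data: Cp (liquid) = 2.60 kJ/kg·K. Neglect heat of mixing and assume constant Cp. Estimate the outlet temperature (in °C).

T_out = 38.1 °C

Energy balance with Q = 0: Σ ṁᵢCp,ᵢ(T_out − Tᵢ) = 0
Σ ṁᵢCp,ᵢTᵢ = 1650×2.60×66.4 + 2630×2.60×20.3 = 423670
Σ ṁᵢCp,ᵢ = 1650×2.60 + 2630×2.60 = 11128
T_out = 423670 / 11128 = 38.072 °C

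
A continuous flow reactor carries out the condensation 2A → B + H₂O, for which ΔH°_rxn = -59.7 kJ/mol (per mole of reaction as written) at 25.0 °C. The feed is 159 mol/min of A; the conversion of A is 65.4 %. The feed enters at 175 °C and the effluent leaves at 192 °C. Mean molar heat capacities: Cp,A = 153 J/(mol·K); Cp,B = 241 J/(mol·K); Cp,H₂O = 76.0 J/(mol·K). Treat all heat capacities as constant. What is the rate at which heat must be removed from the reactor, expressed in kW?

Extent of reaction ξ = 0.654 × 159 / 2 = 51.993 mol/min
Reaction term: ξ·ΔH°_rxn = 51.993 × -59.7 = -3104 kJ/min
Sensible, feed 175→25 °C: -3649.1 kJ/min
Outlet flows (mol/min): A 55.014, B 51.993, H₂O 51.993
Sensible, products 25→192 °C: 4158.1 kJ/min
Q = ΔH = -2594.9 kJ/min = -43.249 kW
Heat removed = 43.249 kW

Q_out = 43.2 kW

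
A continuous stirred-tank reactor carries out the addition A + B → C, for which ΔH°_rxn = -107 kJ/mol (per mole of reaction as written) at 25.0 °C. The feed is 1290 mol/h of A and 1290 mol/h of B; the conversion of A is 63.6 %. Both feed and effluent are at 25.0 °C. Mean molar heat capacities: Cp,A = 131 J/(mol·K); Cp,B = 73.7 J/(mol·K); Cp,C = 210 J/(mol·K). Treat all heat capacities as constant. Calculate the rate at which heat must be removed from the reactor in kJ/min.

Q_out = 1460 kJ/min

Extent of reaction ξ = 0.636 × 1290 = 820.44 mol/h
Reaction term: ξ·ΔH°_rxn = 820.44 × -107 = -87787 kJ/h
Q = ΔH = -87787 kJ/h = -24.385 kW
Heat removed = 1463.1 kJ/min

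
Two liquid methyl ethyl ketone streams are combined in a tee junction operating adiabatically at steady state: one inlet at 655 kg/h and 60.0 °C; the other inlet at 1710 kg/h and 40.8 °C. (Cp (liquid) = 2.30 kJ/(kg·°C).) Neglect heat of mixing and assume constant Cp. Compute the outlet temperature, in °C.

T_out = 46.1 °C

Adiabatic, steady state ⇒ Σ ṁᵢCp,ᵢ(T_out − Tᵢ) = 0
T_out = Σ ṁᵢCp,ᵢTᵢ / Σ ṁᵢCp,ᵢ
      = 250860 / 5439.5 = 46.118 °C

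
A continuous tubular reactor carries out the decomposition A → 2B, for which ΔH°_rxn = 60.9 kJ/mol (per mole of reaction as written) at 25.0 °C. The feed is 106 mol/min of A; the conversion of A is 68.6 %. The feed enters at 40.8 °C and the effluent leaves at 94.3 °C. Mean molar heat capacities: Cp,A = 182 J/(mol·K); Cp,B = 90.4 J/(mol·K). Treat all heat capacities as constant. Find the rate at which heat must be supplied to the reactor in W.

Q_in = 90900 W

Extent of reaction ξ = 0.686 × 106 = 72.716 mol/min
Reaction term: ξ·ΔH°_rxn = 72.716 × 60.9 = 4428.4 kJ/min
Sensible, feed 40.8→25 °C: -304.81 kJ/min
Outlet flows (mol/min): A 33.284, B 145.43
Sensible, products 25→94.3 °C: 1330.9 kJ/min
Q = ΔH = 5454.5 kJ/min = 90.908 kW
Heat supplied = 90908 W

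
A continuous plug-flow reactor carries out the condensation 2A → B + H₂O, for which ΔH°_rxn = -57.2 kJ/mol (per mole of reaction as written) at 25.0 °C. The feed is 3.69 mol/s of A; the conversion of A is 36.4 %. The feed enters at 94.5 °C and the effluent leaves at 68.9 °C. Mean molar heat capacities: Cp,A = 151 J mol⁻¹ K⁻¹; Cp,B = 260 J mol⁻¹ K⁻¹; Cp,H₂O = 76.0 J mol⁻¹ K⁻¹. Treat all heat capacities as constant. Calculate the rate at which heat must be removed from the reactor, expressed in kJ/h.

Extent of reaction ξ = 0.364 × 3.69 / 2 = 0.67158 mol/s
Reaction term: ξ·ΔH°_rxn = 0.67158 × -57.2 = -38.414 kJ/s
Sensible, feed 94.5→25 °C: -38.725 kJ/s
Outlet flows (mol/s): A 2.3468, B 0.67158, H₂O 0.67158
Sensible, products 25→68.9 °C: 25.463 kJ/s
Q = ΔH = -51.676 kJ/s = -51.676 kW
Heat removed = 186030 kJ/h

Q_out = 186000 kJ/h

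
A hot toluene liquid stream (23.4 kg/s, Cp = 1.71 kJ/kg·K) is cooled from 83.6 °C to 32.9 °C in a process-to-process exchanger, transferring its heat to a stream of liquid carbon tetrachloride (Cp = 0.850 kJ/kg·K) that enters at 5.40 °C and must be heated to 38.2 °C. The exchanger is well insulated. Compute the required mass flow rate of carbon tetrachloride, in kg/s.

Heat released by hot stream: Q = 23.4 × 1.71 × (83.6 − 32.9) = 2028.7 kJ/s
Energy balance on cold side (adiabatic exchanger): Q = ṁ_c·Cp_c·(T_c,out − T_c,in)
ṁ_c = 2028.7 / [0.850 × (38.2 − 5.40)] = 72.766 kg/s

ṁ_c = 72.8 kg/s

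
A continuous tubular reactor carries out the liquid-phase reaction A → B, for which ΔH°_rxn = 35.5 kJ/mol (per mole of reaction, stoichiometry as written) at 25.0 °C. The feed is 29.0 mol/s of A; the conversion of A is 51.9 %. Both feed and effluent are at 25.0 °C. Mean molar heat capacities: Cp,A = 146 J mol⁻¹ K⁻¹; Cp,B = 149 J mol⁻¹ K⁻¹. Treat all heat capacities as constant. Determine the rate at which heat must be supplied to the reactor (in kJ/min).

Extent of reaction ξ = 0.519 × 29.0 = 15.051 mol/s
Reaction term: ξ·ΔH°_rxn = 15.051 × 35.5 = 534.31 kJ/s
Q = ΔH = 534.31 kJ/s = 534.31 kW
Heat supplied = 32059 kJ/min

Q_in = 32100 kJ/min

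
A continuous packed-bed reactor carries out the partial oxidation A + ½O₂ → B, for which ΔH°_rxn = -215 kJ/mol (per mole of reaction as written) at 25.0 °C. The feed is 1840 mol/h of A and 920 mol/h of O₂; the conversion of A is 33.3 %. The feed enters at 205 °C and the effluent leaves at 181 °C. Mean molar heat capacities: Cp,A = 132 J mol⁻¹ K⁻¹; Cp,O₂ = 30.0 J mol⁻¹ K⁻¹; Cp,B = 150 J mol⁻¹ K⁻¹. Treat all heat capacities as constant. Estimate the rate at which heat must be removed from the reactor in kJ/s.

Extent of reaction ξ = 0.333 × 1840 = 612.72 mol/h
Reaction term: ξ·ΔH°_rxn = 612.72 × -215 = -131730 kJ/h
Sensible, feed 205→25 °C: -48686 kJ/h
Outlet flows (mol/h): A 1227.3, O₂ 613.64, B 612.72
Sensible, products 25→181 °C: 42482 kJ/h
Q = ΔH = -137940 kJ/h = -38.317 kW
Heat removed = 38.317 kJ/s

Q_out = 38.3 kJ/s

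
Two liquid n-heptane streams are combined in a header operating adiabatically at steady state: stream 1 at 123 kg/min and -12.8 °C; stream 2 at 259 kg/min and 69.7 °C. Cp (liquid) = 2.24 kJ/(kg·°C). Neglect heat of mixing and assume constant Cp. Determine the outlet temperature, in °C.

T_out = 43.1 °C

No heat crosses the boundary, so H_out = H_in.
Σ ṁᵢCp,ᵢTᵢ = 123×2.24×-12.8 + 259×2.24×69.7 = 36910
Σ ṁᵢCp,ᵢ = 123×2.24 + 259×2.24 = 855.68
T_out = 36910 / 855.68 = 43.136 °C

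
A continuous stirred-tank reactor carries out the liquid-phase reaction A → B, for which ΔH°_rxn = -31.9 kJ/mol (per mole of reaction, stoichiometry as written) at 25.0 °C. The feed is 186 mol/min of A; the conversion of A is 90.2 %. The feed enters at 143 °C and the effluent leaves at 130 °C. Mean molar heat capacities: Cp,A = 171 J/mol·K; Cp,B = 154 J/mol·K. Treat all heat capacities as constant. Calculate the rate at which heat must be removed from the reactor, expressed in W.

Q_out = 101000 W

Extent of reaction ξ = 0.902 × 186 = 167.77 mol/min
Reaction term: ξ·ΔH°_rxn = 167.77 × -31.9 = -5351.9 kJ/min
Sensible, feed 143→25 °C: -3753.1 kJ/min
Outlet flows (mol/min): A 18.228, B 167.77
Sensible, products 25→130 °C: 3040.2 kJ/min
Q = ΔH = -6064.9 kJ/min = -101.08 kW
Heat removed = 101080 W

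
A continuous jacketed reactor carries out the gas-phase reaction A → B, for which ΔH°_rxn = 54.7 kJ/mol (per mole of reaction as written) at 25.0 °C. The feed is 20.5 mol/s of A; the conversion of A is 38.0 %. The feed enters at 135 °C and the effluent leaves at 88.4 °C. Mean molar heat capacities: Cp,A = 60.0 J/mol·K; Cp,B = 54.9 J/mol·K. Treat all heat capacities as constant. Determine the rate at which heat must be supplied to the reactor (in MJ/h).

Q_in = 1320 MJ/h

Extent of reaction ξ = 0.380 × 20.5 = 7.79 mol/s
Reaction term: ξ·ΔH°_rxn = 7.79 × 54.7 = 426.11 kJ/s
Sensible, feed 135→25 °C: -135.3 kJ/s
Outlet flows (mol/s): A 12.71, B 7.79
Sensible, products 25→88.4 °C: 75.463 kJ/s
Q = ΔH = 366.28 kJ/s = 366.28 kW
Heat supplied = 1318.6 MJ/h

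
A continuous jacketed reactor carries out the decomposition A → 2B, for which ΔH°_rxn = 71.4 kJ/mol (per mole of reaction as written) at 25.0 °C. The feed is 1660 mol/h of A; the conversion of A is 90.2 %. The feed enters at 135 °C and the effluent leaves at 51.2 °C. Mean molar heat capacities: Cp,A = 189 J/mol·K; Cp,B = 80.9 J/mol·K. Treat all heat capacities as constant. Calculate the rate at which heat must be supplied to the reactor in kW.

Q_in = 22.1 kW

Extent of reaction ξ = 0.902 × 1660 = 1497.3 mol/h
Reaction term: ξ·ΔH°_rxn = 1497.3 × 71.4 = 106910 kJ/h
Sensible, feed 135→25 °C: -34511 kJ/h
Outlet flows (mol/h): A 162.68, B 2994.6
Sensible, products 25→51.2 °C: 7152.9 kJ/h
Q = ΔH = 79550 kJ/h = 22.097 kW
Heat supplied = 22.097 kW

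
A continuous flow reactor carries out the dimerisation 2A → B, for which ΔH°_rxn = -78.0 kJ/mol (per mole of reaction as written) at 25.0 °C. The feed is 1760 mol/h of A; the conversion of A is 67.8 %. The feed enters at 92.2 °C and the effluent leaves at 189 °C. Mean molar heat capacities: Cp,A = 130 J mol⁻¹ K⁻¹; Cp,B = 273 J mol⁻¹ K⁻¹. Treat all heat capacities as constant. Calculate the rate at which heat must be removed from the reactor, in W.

Q_out = 6420 W

Extent of reaction ξ = 0.678 × 1760 / 2 = 596.64 mol/h
Reaction term: ξ·ΔH°_rxn = 596.64 × -78.0 = -46538 kJ/h
Sensible, feed 92.2→25 °C: -15375 kJ/h
Outlet flows (mol/h): A 566.72, B 596.64
Sensible, products 25→189 °C: 38795 kJ/h
Q = ΔH = -23118 kJ/h = -6.4217 kW
Heat removed = 6421.7 W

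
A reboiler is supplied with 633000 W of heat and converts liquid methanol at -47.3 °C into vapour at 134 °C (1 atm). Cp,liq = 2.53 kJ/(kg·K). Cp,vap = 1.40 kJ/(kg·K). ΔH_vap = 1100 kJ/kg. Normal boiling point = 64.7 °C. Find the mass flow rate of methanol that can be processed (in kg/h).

ṁ = 1540 kg/h

Δh = 2.53×(64.7−-47.3) + 1100 + 1.40×(134−64.7) = 1480.4 kJ/kg
Q = 633000 W = 633 kJ/s = 2.2788e+06 kJ/h
ṁ = Q/Δh = 2.2788e+06 / 1480.4 = 1539.3 kg/h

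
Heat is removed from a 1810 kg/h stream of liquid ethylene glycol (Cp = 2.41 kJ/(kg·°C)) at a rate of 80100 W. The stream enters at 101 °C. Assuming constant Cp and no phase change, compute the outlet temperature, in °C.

Q = 80100 W = 288360 kJ/h
ΔT = Q/(ṁ·Cp) = 288360/(1810×2.41) = 66.106 K
T_out = 101 − 66.106 = 34.894 °C

T_out = 34.9 °C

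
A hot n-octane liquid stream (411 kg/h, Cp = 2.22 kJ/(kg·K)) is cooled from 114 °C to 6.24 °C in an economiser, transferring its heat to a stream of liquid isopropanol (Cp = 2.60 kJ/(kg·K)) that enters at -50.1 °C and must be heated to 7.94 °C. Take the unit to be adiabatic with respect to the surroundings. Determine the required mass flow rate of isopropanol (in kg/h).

Heat released by hot stream: Q = 411 × 2.22 × (114 − 6.24) = 98322 kJ/h
Energy balance on cold side (adiabatic exchanger): Q = ṁ_c·Cp_c·(T_c,out − T_c,in)
ṁ_c = 98322 / [2.60 × (7.94 − -50.1)] = 651.56 kg/h

ṁ_c = 652 kg/h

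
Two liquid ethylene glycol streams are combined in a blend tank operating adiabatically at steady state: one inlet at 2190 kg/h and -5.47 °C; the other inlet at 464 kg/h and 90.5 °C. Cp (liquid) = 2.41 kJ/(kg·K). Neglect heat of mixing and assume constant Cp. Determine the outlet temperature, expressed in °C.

T_out = 11.3 °C

Energy balance with Q = 0: Σ ṁᵢCp,ᵢ(T_out − Tᵢ) = 0
Σ ṁᵢCp,ᵢTᵢ = 2190×2.41×-5.47 + 464×2.41×90.5 = 72331
Σ ṁᵢCp,ᵢ = 2190×2.41 + 464×2.41 = 6396.1
T_out = 72331 / 6396.1 = 11.308 °C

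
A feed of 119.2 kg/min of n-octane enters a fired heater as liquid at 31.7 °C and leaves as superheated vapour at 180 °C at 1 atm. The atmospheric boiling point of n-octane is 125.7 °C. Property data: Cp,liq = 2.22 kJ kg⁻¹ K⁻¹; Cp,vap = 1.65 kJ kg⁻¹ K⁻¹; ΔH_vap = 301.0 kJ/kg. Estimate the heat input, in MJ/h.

liquid 31.7→125.7 °C: 208.68 kJ/kg
vaporisation at 125.7 °C: 301 kJ/kg
vapour 125.7→180 °C: 89.595 kJ/kg
Δh = 208.68 + 301 + 89.595 = 599.27 kJ/kg
Q = ṁ·Δh = 119.2 kg/min × 599.27 kJ/kg = 71434 kJ/min
|Q| = 1190.6 kW = 4286 MJ/h

Q = 4290 MJ/h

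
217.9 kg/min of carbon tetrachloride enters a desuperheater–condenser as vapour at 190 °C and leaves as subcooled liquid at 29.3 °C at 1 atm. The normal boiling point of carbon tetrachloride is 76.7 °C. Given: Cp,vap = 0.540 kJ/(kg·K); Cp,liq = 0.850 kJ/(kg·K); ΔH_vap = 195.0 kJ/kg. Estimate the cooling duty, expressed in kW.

vapour 190→76.7 °C: -61.182 kJ/kg
condensation at 76.7 °C: -195 kJ/kg
liquid 76.7→29.3 °C: -40.29 kJ/kg
Δh = -61.182 + -195 + -40.29 = -296.47 kJ/kg
Q = ṁ·Δh = 217.9 kg/min × -296.47 kJ/kg = -64601 kJ/min
|Q| = 1076.7 kW

Q_c = 1080 kW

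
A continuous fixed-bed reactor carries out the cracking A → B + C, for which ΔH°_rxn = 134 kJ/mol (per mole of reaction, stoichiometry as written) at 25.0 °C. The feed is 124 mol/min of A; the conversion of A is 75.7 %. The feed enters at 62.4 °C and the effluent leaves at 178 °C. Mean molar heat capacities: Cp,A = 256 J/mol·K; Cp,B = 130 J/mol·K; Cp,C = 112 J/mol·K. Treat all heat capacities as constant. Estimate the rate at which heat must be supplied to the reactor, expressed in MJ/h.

Q_in = 963 MJ/h

Extent of reaction ξ = 0.757 × 124 = 93.868 mol/min
Reaction term: ξ·ΔH°_rxn = 93.868 × 134 = 12578 kJ/min
Sensible, feed 62.4→25 °C: -1187.2 kJ/min
Outlet flows (mol/min): A 30.132, B 93.868, C 93.868
Sensible, products 25→178 °C: 4655.8 kJ/min
Q = ΔH = 16047 kJ/min = 267.45 kW
Heat supplied = 962.81 MJ/h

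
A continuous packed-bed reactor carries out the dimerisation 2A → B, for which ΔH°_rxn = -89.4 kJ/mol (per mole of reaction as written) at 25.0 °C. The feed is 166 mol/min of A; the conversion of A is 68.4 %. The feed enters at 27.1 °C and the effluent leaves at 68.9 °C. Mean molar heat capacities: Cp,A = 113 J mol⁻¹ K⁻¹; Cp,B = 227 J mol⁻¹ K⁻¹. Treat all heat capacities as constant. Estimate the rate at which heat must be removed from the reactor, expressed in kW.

Extent of reaction ξ = 0.684 × 166 / 2 = 56.772 mol/min
Reaction term: ξ·ΔH°_rxn = 56.772 × -89.4 = -5075.4 kJ/min
Sensible, feed 27.1→25 °C: -39.392 kJ/min
Outlet flows (mol/min): A 52.456, B 56.772
Sensible, products 25→68.9 °C: 825.97 kJ/min
Q = ΔH = -4288.8 kJ/min = -71.481 kW
Heat removed = 71.481 kW

Q_out = 71.5 kW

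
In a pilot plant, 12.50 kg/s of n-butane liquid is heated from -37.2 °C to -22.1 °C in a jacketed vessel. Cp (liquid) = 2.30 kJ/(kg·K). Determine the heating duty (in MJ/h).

Q = ṁ·Cp·ΔT = 12.50 × 2.30 × (-22.1 − -37.2) = 434.12 kJ/s
Heating duty = 1562.9 MJ/h

Q = 1560 MJ/h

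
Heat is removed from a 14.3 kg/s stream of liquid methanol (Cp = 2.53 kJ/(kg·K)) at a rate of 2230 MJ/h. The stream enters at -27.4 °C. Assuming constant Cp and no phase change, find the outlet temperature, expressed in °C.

Q = 2230 MJ/h = 619.44 kJ/s
ΔT = Q/(ṁ·Cp) = 619.44/(14.3×2.53) = 17.122 K
T_out = -27.4 − 17.122 = -44.522 °C

T_out = -44.5 °C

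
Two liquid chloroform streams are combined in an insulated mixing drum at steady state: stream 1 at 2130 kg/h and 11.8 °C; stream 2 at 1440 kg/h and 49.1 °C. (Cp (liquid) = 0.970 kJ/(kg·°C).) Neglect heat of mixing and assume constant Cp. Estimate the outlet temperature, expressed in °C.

T_out = 26.8 °C

Adiabatic, steady state ⇒ Σ ṁᵢCp,ᵢ(T_out − Tᵢ) = 0
Σ ṁᵢCp,ᵢTᵢ = 2130×0.970×11.8 + 1440×0.970×49.1 = 92963
Σ ṁᵢCp,ᵢ = 2130×0.970 + 1440×0.970 = 3462.9
T_out = 92963 / 3462.9 = 26.845 °C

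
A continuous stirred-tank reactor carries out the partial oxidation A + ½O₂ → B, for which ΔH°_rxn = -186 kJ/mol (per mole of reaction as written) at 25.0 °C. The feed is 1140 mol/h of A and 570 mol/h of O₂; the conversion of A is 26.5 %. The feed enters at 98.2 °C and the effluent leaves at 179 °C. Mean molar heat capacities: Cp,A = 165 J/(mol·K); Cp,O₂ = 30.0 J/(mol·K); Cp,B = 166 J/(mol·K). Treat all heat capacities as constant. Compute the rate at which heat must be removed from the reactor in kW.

Extent of reaction ξ = 0.265 × 1140 = 302.1 mol/h
Reaction term: ξ·ΔH°_rxn = 302.1 × -186 = -56191 kJ/h
Sensible, feed 98.2→25 °C: -15021 kJ/h
Outlet flows (mol/h): A 837.9, O₂ 418.95, B 302.1
Sensible, products 25→179 °C: 30949 kJ/h
Q = ΔH = -40262 kJ/h = -11.184 kW
Heat removed = 11.184 kW

Q_out = 11.2 kW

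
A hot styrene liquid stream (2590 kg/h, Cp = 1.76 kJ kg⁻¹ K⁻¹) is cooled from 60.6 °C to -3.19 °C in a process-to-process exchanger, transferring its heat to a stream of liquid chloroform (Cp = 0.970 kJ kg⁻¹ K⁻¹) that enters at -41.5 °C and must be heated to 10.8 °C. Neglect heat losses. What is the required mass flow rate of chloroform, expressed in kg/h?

Heat released by hot stream: Q = 2590 × 1.76 × (60.6 − -3.19) = 290780 kJ/h
Energy balance on cold side (adiabatic exchanger): Q = ṁ_c·Cp_c·(T_c,out − T_c,in)
ṁ_c = 290780 / [0.970 × (10.8 − -41.5)] = 5731.8 kg/h

ṁ_c = 5730 kg/h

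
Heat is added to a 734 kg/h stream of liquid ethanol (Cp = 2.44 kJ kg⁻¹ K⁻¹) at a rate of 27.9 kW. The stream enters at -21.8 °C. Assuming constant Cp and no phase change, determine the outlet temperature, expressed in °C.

Q = 27.9 kW = 100440 kJ/h
ΔT = Q/(ṁ·Cp) = 100440/(734×2.44) = 56.082 K
T_out = -21.8 + 56.082 = 34.282 °C

T_out = 34.3 °C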